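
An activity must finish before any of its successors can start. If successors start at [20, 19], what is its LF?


LF = min of all successor start times
Successors start at: [20, 19]
LF = min(20, 19)
= 19


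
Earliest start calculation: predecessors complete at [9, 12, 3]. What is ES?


ES = max of all predecessor completion times
Predecessors: [9, 12, 3]
ES = max(9, 12, 3)
= 12


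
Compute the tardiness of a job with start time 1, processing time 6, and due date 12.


Completion = start + processing = 1 + 6 = 7
Tardiness = max(0, C - d) = max(0, 7 - 12)
= max(0, -5)
= 0


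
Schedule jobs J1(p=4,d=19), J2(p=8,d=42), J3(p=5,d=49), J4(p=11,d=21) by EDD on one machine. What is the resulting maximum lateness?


EDD order: J1 → J4 → J2 → J3
Completion and lateness:
  J1: C=4, d=19, L=4-19=-15
  J4: C=15, d=21, L=15-21=-6
  J2: C=23, d=42, L=23-42=-19
  J3: C=28, d=49, L=28-49=-21
Lmax = max(-15, -6, -19, -21)
= -6


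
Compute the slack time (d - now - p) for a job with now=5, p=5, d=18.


Slack = due - current_time - processing
= 18 - 5 - 5
= 8


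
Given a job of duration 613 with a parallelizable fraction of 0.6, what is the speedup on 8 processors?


Amdahl's law: T_p = T × ((1-p) + p/N)
= 613 × ((1-0.6) + 0.6/8)
= 613 × (0.40 + 0.0750)
= 613 × 0.4750
= 291.18
Speedup = 613/291.18
= 2.11×


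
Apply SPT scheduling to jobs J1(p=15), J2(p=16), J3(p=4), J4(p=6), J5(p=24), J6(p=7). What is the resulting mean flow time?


SPT order: J3 → J4 → J6 → J1 → J2 → J5
Completion times:
  J3: C=4
  J4: C=10
  J6: C=17
  J1: C=32
  J2: C=48
  J5: C=72
Sum = 183, n = 6
Mean flow = 183/6
= 30.50


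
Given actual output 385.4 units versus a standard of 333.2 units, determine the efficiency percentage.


Efficiency = (actual / standard) × 100
= (385.4 / 333.2) × 100
= 115.7%


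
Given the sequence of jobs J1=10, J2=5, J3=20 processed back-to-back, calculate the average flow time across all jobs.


Completion times:
  J1: completes at 10
  J2: completes at 15
  J3: completes at 35
Sum = 60
Average = 60/3
= 20.00


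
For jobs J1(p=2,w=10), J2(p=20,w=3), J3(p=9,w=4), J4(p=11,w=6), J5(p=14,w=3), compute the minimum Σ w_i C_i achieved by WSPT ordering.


WSPT order (by p/w): J1 → J4 → J3 → J5 → J2
  J1: C=2, w·C=10×2=20
  J4: C=13, w·C=6×13=78
  J3: C=22, w·C=4×22=88
  J5: C=36, w·C=3×36=108
  J2: C=56, w·C=3×56=168
Σ w·C = 462
= 462


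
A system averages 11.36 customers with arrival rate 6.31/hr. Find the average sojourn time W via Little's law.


Little's law: L = λW → W = L / λ
= 11.36 / 6.31
= 1.80 hours


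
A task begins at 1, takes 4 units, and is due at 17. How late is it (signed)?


Completion = 1 + 4 = 5
Lateness = C - d = 5 - 17
= -12


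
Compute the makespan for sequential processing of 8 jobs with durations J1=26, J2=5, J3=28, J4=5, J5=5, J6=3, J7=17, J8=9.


Sequential makespan: sum all processing times
= 26 + 5 + 28 + 5 + 5 + 3 + 17 + 9
= 98 time units


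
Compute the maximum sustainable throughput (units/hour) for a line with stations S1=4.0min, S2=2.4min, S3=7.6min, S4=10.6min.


Bottleneck = longest station time
Station times: [4.0, 2.4, 7.6, 10.6]
Max = 10.6 min
Rate = 60 / 10.6
= 5.66 units/hour (bottleneck: 10.6min)


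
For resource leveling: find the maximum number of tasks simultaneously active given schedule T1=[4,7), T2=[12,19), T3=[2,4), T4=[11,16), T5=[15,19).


Check each time point for overlaps:
  t=15: 3 tasks active (T2, T4, T5)
Max concurrent = 3


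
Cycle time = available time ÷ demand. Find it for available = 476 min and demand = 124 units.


Cycle time = available time / demand
= 476 / 124
= 3.84 min/unit


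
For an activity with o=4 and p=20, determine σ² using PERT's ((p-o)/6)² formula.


σ² = ((p - o) / 6)² = (p - o)² / 36
= (20 - 4)² / 36
= 16² / 36
= 256 / 36
= 7.1111


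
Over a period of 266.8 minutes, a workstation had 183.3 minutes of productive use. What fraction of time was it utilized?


Utilization = busy / total × 100
= 183.3 / 266.8 × 100
= 68.7%


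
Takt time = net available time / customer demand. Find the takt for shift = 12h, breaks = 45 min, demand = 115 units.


Available = 12×60 - 45 = 675 min
Takt time = 675 / 115
= 5.87 min/unit


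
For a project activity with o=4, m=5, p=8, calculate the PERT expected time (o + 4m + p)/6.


te = (o + 4m + p) / 6
= (4 + 4×5 + 8) / 6
= (4 + 20 + 8) / 6
= 32 / 6
= 5.33


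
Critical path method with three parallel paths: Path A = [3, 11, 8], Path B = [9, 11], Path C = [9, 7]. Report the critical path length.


Path A: 3 + 11 + 8 = 22
Path B: 9 + 11 = 20
Path C: 9 + 7 = 16
Critical path = longest = max(22, 20, 16)
= 22 (Path A)


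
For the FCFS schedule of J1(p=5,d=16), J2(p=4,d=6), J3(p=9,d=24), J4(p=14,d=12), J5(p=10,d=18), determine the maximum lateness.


Lateness per job (L = C - d):
  J1: C=5, d=16, L=-11
  J2: C=9, d=6, L=3
  J3: C=18, d=24, L=-6
  J4: C=32, d=12, L=20
  J5: C=42, d=18, L=24
Lmax = max(-11, 3, -6, 20, 24)
= 24


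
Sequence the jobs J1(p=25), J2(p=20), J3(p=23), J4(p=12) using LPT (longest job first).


LPT: sort by longest processing time first
  J1: p=25
  J3: p=23
  J2: p=20
  J4: p=12
Order: J1 → J3 → J2 → J4


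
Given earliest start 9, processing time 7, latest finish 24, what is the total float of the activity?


EF = ES + duration = 9 + 7 = 16
LS = LF - duration = 24 - 7 = 17
Total Float = LF - EF = 24 - 16
(or LS - ES = 17 - 9)
= 8


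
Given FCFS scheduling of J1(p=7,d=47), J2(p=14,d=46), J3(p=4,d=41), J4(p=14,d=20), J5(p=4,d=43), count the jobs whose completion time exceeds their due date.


Completion vs due date:
  J1: C=7, d=47 → on time
  J2: C=21, d=46 → on time
  J3: C=25, d=41 → on time
  J4: C=39, d=20 → TARDY
  J5: C=43, d=43 → on time
Tardy jobs: J4
Count = 1


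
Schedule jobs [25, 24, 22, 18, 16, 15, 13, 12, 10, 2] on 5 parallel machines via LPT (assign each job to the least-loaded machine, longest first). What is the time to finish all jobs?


Jobs (LPT sorted): [25, 24, 22, 18, 16, 15, 13, 12, 10, 2]
Machines: 5
  J=25 → Machine 1 (load: 0+25=25)
  J=24 → Machine 2 (load: 0+24=24)
  J=22 → Machine 3 (load: 0+22=22)
  J=18 → Machine 4 (load: 0+18=18)
  J=16 → Machine 5 (load: 0+16=16)
  J=15 → Machine 5 (load: 16+15=31)
  J=13 → Machine 4 (load: 18+13=31)
  J=12 → Machine 3 (load: 22+12=34)
  J=10 → Machine 2 (load: 24+10=34)
  J=2 → Machine 1 (load: 25+2=27)
Machine loads: [27, 34, 34, 31, 31]
Makespan = max = 34 time units


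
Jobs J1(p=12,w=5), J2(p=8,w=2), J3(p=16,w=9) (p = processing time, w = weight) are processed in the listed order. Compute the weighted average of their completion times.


Completion times:
  J1: C=12, w×C=5×12=60
  J2: C=20, w×C=2×20=40
  J3: C=36, w×C=9×36=324
Sum w×C = 424
Sum w = 16
Weighted avg = 424/16
= 26.50


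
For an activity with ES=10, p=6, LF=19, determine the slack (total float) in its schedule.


EF = ES + duration = 10 + 6 = 16
LS = LF - duration = 19 - 6 = 13
Total Float = LF - EF = 19 - 16
(or LS - ES = 13 - 10)
= 3


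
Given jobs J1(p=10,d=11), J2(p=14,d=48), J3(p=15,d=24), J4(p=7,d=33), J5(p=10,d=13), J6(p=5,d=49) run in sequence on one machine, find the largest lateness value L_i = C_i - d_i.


Lateness per job (L = C - d):
  J1: C=10, d=11, L=-1
  J2: C=24, d=48, L=-24
  J3: C=39, d=24, L=15
  J4: C=46, d=33, L=13
  J5: C=56, d=13, L=43
  J6: C=61, d=49, L=12
Lmax = max(-1, -24, 15, 13, 43, 12)
= 43


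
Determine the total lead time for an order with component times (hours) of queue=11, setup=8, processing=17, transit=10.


Lead time = queue + setup + processing + transit
= 11 + 8 + 17 + 10
= 46 hours


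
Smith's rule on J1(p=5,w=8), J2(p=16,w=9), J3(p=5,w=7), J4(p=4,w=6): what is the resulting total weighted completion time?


WSPT order (by p/w): J1 → J4 → J3 → J2
  J1: C=5, w·C=8×5=40
  J4: C=9, w·C=6×9=54
  J3: C=14, w·C=7×14=98
  J2: C=30, w·C=9×30=270
Σ w·C = 462
= 462


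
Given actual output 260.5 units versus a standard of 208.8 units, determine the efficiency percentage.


Efficiency = (actual / standard) × 100
= (260.5 / 208.8) × 100
= 124.8%


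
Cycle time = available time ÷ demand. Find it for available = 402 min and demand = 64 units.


Cycle time = available time / demand
= 402 / 64
= 6.28 min/unit


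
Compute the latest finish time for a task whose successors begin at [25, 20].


LF = min of all successor start times
Successors start at: [25, 20]
LF = min(25, 20)
= 20


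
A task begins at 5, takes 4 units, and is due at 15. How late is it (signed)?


Completion = 5 + 4 = 9
Lateness = C - d = 9 - 15
= -6


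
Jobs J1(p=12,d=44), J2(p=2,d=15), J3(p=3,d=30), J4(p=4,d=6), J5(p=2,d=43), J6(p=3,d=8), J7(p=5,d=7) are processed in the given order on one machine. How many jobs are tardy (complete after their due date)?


Completion vs due date:
  J1: C=12, d=44 → on time
  J2: C=14, d=15 → on time
  J3: C=17, d=30 → on time
  J4: C=21, d=6 → TARDY
  J5: C=23, d=43 → on time
  J6: C=26, d=8 → TARDY
  J7: C=31, d=7 → TARDY
Tardy jobs: J4, J6, J7
Count = 3


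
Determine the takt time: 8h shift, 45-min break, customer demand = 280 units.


Available = 8×60 - 45 = 435 min
Takt time = 435 / 280
= 1.55 min/unit


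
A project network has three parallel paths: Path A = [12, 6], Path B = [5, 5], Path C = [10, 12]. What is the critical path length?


Path A: 12 + 6 = 18
Path B: 5 + 5 = 10
Path C: 10 + 12 = 22
Critical path = longest = max(18, 10, 22)
= 22 (Path C)


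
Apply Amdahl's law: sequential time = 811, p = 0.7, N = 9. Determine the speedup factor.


Amdahl's law: T_p = T × ((1-p) + p/N)
= 811 × ((1-0.7) + 0.7/9)
= 811 × (0.30 + 0.0778)
= 811 × 0.3778
= 306.38
Speedup = 811/306.38
= 2.65×


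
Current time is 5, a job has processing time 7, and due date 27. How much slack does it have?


Slack = due - current_time - processing
= 27 - 5 - 7
= 15


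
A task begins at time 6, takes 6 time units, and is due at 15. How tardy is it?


Completion = start + processing = 6 + 6 = 12
Tardiness = max(0, C - d) = max(0, 12 - 15)
= max(0, -3)
= 0


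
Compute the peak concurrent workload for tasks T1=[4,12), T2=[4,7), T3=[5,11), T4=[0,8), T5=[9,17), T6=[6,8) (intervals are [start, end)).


Check each time point for overlaps:
  t=6: 5 tasks active (T1, T2, T3, T4, T6)
Max concurrent = 5


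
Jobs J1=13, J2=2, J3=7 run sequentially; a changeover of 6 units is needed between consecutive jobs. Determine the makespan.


Makespan = Σ processing + (n-1) × setup
= (13 + 2 + 7) + (3-1)×6
= 22 + 12
= 34 time units


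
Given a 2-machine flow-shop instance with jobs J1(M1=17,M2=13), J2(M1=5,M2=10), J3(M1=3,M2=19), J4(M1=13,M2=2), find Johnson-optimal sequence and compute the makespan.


Johnson's rule:
Group 1 (M1≤M2, sort by M1): ['J3', 'J2']
Group 2 (M1>M2, sort desc M2): ['J1', 'J4']
Sequence: J3 → J2 → J1 → J4
Makespan calculation:
  J3: M1 done=3, M2 done=22
  J2: M1 done=8, M2 done=32
  J1: M1 done=25, M2 done=45
  J4: M1 done=38, M2 done=47
= Sequence: J3 → J2 → J1 → J4, Makespan: 47


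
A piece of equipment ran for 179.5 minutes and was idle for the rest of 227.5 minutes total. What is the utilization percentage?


Utilization = busy / total × 100
= 179.5 / 227.5 × 100
= 78.9%


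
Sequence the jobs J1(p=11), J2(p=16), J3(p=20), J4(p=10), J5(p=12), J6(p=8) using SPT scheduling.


SPT: sort by shortest processing time
  J6: p=8
  J4: p=10
  J1: p=11
  J5: p=12
  J2: p=16
  J3: p=20
Order: J6 → J4 → J1 → J5 → J2 → J3


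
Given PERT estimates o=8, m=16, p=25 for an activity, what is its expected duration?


te = (o + 4m + p) / 6
= (8 + 4×16 + 25) / 6
= (8 + 64 + 25) / 6
= 97 / 6
= 16.17


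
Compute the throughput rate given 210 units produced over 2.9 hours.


Throughput = units / time
= 210 / 2.9
= 72.4 units/hour


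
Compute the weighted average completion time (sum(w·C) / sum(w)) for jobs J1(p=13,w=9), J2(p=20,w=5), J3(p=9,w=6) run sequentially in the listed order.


Completion times:
  J1: C=13, w×C=9×13=117
  J2: C=33, w×C=5×33=165
  J3: C=42, w×C=6×42=252
Sum w×C = 534
Sum w = 20
Weighted avg = 534/20
= 26.70


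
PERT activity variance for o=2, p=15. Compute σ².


σ² = ((p - o) / 6)² = (p - o)² / 36
= (15 - 2)² / 36
= 13² / 36
= 169 / 36
= 4.6944


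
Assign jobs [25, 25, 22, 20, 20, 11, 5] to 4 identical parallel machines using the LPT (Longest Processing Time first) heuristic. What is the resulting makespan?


Jobs (LPT sorted): [25, 25, 22, 20, 20, 11, 5]
Machines: 4
  J=25 → Machine 1 (load: 0+25=25)
  J=25 → Machine 2 (load: 0+25=25)
  J=22 → Machine 3 (load: 0+22=22)
  J=20 → Machine 4 (load: 0+20=20)
  J=20 → Machine 4 (load: 20+20=40)
  J=11 → Machine 3 (load: 22+11=33)
  J=5 → Machine 1 (load: 25+5=30)
Machine loads: [30, 25, 33, 40]
Makespan = max = 40 time units


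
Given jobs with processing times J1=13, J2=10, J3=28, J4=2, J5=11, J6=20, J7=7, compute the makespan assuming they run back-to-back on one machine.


Sequential makespan: sum all processing times
= 13 + 10 + 28 + 2 + 11 + 20 + 7
= 91 time units


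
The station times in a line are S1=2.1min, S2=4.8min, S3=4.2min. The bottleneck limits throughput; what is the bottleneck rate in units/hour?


Bottleneck = longest station time
Station times: [2.1, 4.8, 4.2]
Max = 4.8 min
Rate = 60 / 4.8
= 12.50 units/hour (bottleneck: 4.8min)


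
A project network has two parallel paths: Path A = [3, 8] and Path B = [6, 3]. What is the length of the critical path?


Path A: 3 + 8 = 11
Path B: 6 + 3 = 9
Critical path = longest = max(11, 9)
= 11 (Path A)


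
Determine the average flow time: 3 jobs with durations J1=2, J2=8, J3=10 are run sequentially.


Completion times:
  J1: completes at 2
  J2: completes at 10
  J3: completes at 20
Sum = 32
Average = 32/3
= 10.67


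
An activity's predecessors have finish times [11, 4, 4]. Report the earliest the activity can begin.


ES = max of all predecessor completion times
Predecessors: [11, 4, 4]
ES = max(11, 4, 4)
= 11


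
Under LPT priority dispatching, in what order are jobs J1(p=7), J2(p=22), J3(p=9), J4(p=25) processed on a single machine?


LPT: sort by longest processing time first
  J4: p=25
  J2: p=22
  J3: p=9
  J1: p=7
Order: J4 → J2 → J3 → J1


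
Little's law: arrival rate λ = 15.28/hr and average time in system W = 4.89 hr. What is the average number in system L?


Little's law: L = λ × W
= 15.28 × 4.89
= 74.72


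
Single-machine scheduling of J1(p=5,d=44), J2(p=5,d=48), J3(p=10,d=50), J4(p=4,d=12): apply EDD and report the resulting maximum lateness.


EDD order: J4 → J1 → J2 → J3
Completion and lateness:
  J4: C=4, d=12, L=4-12=-8
  J1: C=9, d=44, L=9-44=-35
  J2: C=14, d=48, L=14-48=-34
  J3: C=24, d=50, L=24-50=-26
Lmax = max(-8, -35, -34, -26)
= -8


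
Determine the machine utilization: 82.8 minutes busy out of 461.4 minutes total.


Utilization = busy / total × 100
= 82.8 / 461.4 × 100
= 17.9%


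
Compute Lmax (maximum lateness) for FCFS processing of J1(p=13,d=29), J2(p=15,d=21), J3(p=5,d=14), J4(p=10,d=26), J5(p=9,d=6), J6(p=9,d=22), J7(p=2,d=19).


Lateness per job (L = C - d):
  J1: C=13, d=29, L=-16
  J2: C=28, d=21, L=7
  J3: C=33, d=14, L=19
  J4: C=43, d=26, L=17
  J5: C=52, d=6, L=46
  J6: C=61, d=22, L=39
  J7: C=63, d=19, L=44
Lmax = max(-16, 7, 19, 17, 46, 39, 44)
= 46


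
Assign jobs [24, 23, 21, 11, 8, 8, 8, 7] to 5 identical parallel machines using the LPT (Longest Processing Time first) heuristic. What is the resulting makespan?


Jobs (LPT sorted): [24, 23, 21, 11, 8, 8, 8, 7]
Machines: 5
  J=24 → Machine 1 (load: 0+24=24)
  J=23 → Machine 2 (load: 0+23=23)
  J=21 → Machine 3 (load: 0+21=21)
  J=11 → Machine 4 (load: 0+11=11)
  J=8 → Machine 5 (load: 0+8=8)
  J=8 → Machine 5 (load: 8+8=16)
  J=8 → Machine 4 (load: 11+8=19)
  J=7 → Machine 5 (load: 16+7=23)
Machine loads: [24, 23, 21, 19, 23]
Makespan = max = 24 time units


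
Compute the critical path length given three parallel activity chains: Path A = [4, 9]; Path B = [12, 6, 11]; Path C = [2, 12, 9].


Path A: 4 + 9 = 13
Path B: 12 + 6 + 11 = 29
Path C: 2 + 12 + 9 = 23
Critical path = longest = max(13, 29, 23)
= 29 (Path B)


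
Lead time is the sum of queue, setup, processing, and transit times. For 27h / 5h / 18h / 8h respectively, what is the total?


Lead time = queue + setup + processing + transit
= 27 + 5 + 18 + 8
= 58 hours


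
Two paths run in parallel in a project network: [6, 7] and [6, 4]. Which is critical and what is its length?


Path A: 6 + 7 = 13
Path B: 6 + 4 = 10
Critical path = longest = max(13, 10)
= 13 (Path A)


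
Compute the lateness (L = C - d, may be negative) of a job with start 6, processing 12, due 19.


Completion = 6 + 12 = 18
Lateness = C - d = 18 - 19
= -1


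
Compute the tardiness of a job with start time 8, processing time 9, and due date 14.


Completion = start + processing = 8 + 9 = 17
Tardiness = max(0, C - d) = max(0, 17 - 14)
= max(0, 3)
= 3


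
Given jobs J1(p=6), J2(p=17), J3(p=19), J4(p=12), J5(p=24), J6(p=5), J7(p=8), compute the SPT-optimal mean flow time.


SPT order: J6 → J1 → J7 → J4 → J2 → J3 → J5
Completion times:
  J6: C=5
  J1: C=11
  J7: C=19
  J4: C=31
  J2: C=48
  J3: C=67
  J5: C=91
Sum = 272, n = 7
Mean flow = 272/7
= 38.86


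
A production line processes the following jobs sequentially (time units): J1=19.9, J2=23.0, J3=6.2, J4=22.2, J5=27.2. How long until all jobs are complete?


Sequential makespan: sum all processing times
= 19.9 + 23.0 + 6.2 + 22.2 + 27.2
= 98.5 time units


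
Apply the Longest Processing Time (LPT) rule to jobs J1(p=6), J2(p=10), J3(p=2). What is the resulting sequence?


LPT: sort by longest processing time first
  J2: p=10
  J1: p=6
  J3: p=2
Order: J2 → J1 → J3


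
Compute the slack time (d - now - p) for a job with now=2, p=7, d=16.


Slack = due - current_time - processing
= 16 - 2 - 7
= 7


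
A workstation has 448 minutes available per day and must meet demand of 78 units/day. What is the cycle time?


Cycle time = available time / demand
= 448 / 78
= 5.74 min/unit


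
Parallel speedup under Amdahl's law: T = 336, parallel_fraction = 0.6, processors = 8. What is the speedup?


Amdahl's law: T_p = T × ((1-p) + p/N)
= 336 × ((1-0.6) + 0.6/8)
= 336 × (0.40 + 0.0750)
= 336 × 0.4750
= 159.60
Speedup = 336/159.60
= 2.11×


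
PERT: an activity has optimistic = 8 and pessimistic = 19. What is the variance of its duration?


σ² = ((p - o) / 6)² = (p - o)² / 36
= (19 - 8)² / 36
= 11² / 36
= 121 / 36
= 3.3611


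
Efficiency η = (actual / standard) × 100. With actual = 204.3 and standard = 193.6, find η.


Efficiency = (actual / standard) × 100
= (204.3 / 193.6) × 100
= 105.5%


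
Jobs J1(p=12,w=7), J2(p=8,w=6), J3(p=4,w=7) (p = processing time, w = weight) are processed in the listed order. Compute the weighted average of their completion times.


Completion times:
  J1: C=12, w×C=7×12=84
  J2: C=20, w×C=6×20=120
  J3: C=24, w×C=7×24=168
Sum w×C = 372
Sum w = 20
Weighted avg = 372/20
= 18.60


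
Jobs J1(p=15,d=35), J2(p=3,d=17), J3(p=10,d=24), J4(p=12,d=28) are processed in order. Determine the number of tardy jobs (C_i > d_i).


Completion vs due date:
  J1: C=15, d=35 → on time
  J2: C=18, d=17 → TARDY
  J3: C=28, d=24 → TARDY
  J4: C=40, d=28 → TARDY
Tardy jobs: J2, J3, J4
Count = 3


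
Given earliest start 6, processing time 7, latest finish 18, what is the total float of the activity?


EF = ES + duration = 6 + 7 = 13
LS = LF - duration = 18 - 7 = 11
Total Float = LF - EF = 18 - 13
(or LS - ES = 11 - 6)
= 5


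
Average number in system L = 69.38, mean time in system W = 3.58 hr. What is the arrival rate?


Little's law: L = λW → λ = L / W
= 69.38 / 3.58
= 19.38 per hour


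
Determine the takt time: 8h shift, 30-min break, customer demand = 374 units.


Available = 8×60 - 30 = 450 min
Takt time = 450 / 374
= 1.20 min/unit


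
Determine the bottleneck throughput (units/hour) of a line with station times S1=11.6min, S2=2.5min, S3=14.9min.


Bottleneck = longest station time
Station times: [11.6, 2.5, 14.9]
Max = 14.9 min
Rate = 60 / 14.9
= 4.03 units/hour (bottleneck: 14.9min)


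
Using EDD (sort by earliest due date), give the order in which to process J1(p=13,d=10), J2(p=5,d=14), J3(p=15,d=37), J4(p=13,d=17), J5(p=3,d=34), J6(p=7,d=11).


EDD: sort by earliest due date
  J1: d=10, p=13
  J6: d=11, p=7
  J2: d=14, p=5
  J4: d=17, p=13
  J5: d=34, p=3
  J3: d=37, p=15
Order: J1 → J6 → J2 → J4 → J5 → J3


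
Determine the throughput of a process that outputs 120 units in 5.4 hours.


Throughput = units / time
= 120 / 5.4
= 22.2 units/hour


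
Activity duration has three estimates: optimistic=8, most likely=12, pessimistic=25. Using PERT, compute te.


te = (o + 4m + p) / 6
= (8 + 4×12 + 25) / 6
= (8 + 48 + 25) / 6
= 81 / 6
= 13.50


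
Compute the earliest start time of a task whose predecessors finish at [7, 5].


ES = max of all predecessor completion times
Predecessors: [7, 5]
ES = max(7, 5)
= 7


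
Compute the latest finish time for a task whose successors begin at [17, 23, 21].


LF = min of all successor start times
Successors start at: [17, 23, 21]
LF = min(17, 23, 21)
= 17


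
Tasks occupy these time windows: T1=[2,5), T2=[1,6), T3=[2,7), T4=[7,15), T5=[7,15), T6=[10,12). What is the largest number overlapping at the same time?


Check each time point for overlaps:
  t=2: 3 tasks active (T1, T2, T3)
Max concurrent = 3


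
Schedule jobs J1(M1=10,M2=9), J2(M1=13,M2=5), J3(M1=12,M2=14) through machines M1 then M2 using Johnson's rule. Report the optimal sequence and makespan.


Johnson's rule:
Group 1 (M1≤M2, sort by M1): ['J3']
Group 2 (M1>M2, sort desc M2): ['J1', 'J2']
Sequence: J3 → J1 → J2
Makespan calculation:
  J3: M1 done=12, M2 done=26
  J1: M1 done=22, M2 done=35
  J2: M1 done=35, M2 done=40
= Sequence: J3 → J1 → J2, Makespan: 40


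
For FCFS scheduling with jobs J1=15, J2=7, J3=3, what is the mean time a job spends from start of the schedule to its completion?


Completion times:
  J1: completes at 15
  J2: completes at 22
  J3: completes at 25
Sum = 62
Average = 62/3
= 20.67


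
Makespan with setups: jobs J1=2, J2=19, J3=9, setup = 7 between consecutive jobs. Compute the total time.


Makespan = Σ processing + (n-1) × setup
= (2 + 19 + 9) + (3-1)×7
= 30 + 14
= 44 time units


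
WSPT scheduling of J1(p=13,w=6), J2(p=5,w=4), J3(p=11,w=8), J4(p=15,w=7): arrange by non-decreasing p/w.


WSPT (Smith's rule): sort by p/w ascending
  J2: p/w = 5/4 = 1.250
  J3: p/w = 11/8 = 1.375
  J4: p/w = 15/7 = 2.143
  J1: p/w = 13/6 = 2.167
Order: J2 → J3 → J4 → J1


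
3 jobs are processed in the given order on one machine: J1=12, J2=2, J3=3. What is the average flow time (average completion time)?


Completion times:
  J1: completes at 12
  J2: completes at 14
  J3: completes at 17
Sum = 43
Average = 43/3
= 14.33


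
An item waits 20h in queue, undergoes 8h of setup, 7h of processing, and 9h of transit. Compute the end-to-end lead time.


Lead time = queue + setup + processing + transit
= 20 + 8 + 7 + 9
= 44 hours


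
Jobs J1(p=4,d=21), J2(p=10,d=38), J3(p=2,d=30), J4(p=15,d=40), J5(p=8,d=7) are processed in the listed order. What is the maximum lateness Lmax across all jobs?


Lateness per job (L = C - d):
  J1: C=4, d=21, L=-17
  J2: C=14, d=38, L=-24
  J3: C=16, d=30, L=-14
  J4: C=31, d=40, L=-9
  J5: C=39, d=7, L=32
Lmax = max(-17, -24, -14, -9, 32)
= 32


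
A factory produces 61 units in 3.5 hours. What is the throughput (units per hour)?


Throughput = units / time
= 61 / 3.5
= 17.4 units/hour


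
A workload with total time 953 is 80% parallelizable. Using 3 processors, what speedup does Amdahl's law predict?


Amdahl's law: T_p = T × ((1-p) + p/N)
= 953 × ((1-0.8) + 0.8/3)
= 953 × (0.20 + 0.2667)
= 953 × 0.4667
= 444.73
Speedup = 953/444.73
= 2.14×


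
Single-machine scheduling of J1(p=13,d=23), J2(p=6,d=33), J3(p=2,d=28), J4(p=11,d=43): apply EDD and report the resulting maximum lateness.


EDD order: J1 → J3 → J2 → J4
Completion and lateness:
  J1: C=13, d=23, L=13-23=-10
  J3: C=15, d=28, L=15-28=-13
  J2: C=21, d=33, L=21-33=-12
  J4: C=32, d=43, L=32-43=-11
Lmax = max(-10, -13, -12, -11)
= -10


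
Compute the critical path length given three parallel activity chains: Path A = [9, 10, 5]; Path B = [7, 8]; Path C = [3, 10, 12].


Path A: 9 + 10 + 5 = 24
Path B: 7 + 8 = 15
Path C: 3 + 10 + 12 = 25
Critical path = longest = max(24, 15, 25)
= 25 (Path C)


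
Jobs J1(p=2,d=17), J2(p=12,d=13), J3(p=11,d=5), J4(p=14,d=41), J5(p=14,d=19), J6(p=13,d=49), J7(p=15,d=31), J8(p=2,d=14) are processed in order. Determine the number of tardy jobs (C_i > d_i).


Completion vs due date:
  J1: C=2, d=17 → on time
  J2: C=14, d=13 → TARDY
  J3: C=25, d=5 → TARDY
  J4: C=39, d=41 → on time
  J5: C=53, d=19 → TARDY
  J6: C=66, d=49 → TARDY
  J7: C=81, d=31 → TARDY
  J8: C=83, d=14 → TARDY
Tardy jobs: J2, J3, J5, J6, J7, J8
Count = 6


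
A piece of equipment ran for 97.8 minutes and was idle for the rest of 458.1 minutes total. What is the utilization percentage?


Utilization = busy / total × 100
= 97.8 / 458.1 × 100
= 21.3%


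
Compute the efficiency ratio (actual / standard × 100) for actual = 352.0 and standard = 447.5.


Efficiency = (actual / standard) × 100
= (352.0 / 447.5) × 100
= 78.7%


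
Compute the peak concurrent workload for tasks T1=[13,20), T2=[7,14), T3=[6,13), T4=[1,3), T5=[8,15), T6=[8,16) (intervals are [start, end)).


Check each time point for overlaps:
  t=8: 4 tasks active (T2, T3, T5, T6)
Max concurrent = 4


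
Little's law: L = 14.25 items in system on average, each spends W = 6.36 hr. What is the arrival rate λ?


Little's law: L = λW → λ = L / W
= 14.25 / 6.36
= 2.24 per hour


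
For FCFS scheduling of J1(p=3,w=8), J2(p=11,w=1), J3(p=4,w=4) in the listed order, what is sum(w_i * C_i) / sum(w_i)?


Completion times:
  J1: C=3, w×C=8×3=24
  J2: C=14, w×C=1×14=14
  J3: C=18, w×C=4×18=72
Sum w×C = 110
Sum w = 13
Weighted avg = 110/13
= 8.46


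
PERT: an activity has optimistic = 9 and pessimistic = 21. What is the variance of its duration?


σ² = ((p - o) / 6)² = (p - o)² / 36
= (21 - 9)² / 36
= 12² / 36
= 144 / 36
= 4.0000


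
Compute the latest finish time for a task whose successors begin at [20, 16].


LF = min of all successor start times
Successors start at: [20, 16]
LF = min(20, 16)
= 16


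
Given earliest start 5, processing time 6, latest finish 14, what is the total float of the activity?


EF = ES + duration = 5 + 6 = 11
LS = LF - duration = 14 - 6 = 8
Total Float = LF - EF = 14 - 11
(or LS - ES = 8 - 5)
= 3


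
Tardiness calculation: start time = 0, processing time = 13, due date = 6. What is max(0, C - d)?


Completion = start + processing = 0 + 13 = 13
Tardiness = max(0, C - d) = max(0, 13 - 6)
= max(0, 7)
= 7


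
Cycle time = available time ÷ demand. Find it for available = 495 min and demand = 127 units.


Cycle time = available time / demand
= 495 / 127
= 3.90 min/unit


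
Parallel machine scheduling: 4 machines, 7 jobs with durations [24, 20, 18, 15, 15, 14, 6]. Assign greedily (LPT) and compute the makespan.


Jobs (LPT sorted): [24, 20, 18, 15, 15, 14, 6]
Machines: 4
  J=24 → Machine 1 (load: 0+24=24)
  J=20 → Machine 2 (load: 0+20=20)
  J=18 → Machine 3 (load: 0+18=18)
  J=15 → Machine 4 (load: 0+15=15)
  J=15 → Machine 4 (load: 15+15=30)
  J=14 → Machine 3 (load: 18+14=32)
  J=6 → Machine 2 (load: 20+6=26)
Machine loads: [24, 26, 32, 30]
Makespan = max = 32 time units


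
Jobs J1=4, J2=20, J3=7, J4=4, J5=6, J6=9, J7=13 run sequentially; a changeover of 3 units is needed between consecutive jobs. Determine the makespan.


Makespan = Σ processing + (n-1) × setup
= (4 + 20 + 7 + 4 + 6 + 9 + 13) + (7-1)×3
= 63 + 18
= 81 time units


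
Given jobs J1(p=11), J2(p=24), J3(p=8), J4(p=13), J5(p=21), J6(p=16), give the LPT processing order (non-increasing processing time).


LPT: sort by longest processing time first
  J2: p=24
  J5: p=21
  J6: p=16
  J4: p=13
  J1: p=11
  J3: p=8
Order: J2 → J5 → J6 → J4 → J1 → J3


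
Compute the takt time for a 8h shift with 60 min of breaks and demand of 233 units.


Available = 8×60 - 60 = 420 min
Takt time = 420 / 233
= 1.80 min/unit


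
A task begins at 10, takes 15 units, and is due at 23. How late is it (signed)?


Completion = 10 + 15 = 25
Lateness = C - d = 25 - 23
= 2


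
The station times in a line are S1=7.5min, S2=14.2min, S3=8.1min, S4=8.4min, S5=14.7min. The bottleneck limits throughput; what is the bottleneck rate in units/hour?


Bottleneck = longest station time
Station times: [7.5, 14.2, 8.1, 8.4, 14.7]
Max = 14.7 min
Rate = 60 / 14.7
= 4.08 units/hour (bottleneck: 14.7min)


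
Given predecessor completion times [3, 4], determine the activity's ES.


ES = max of all predecessor completion times
Predecessors: [3, 4]
ES = max(3, 4)
= 4


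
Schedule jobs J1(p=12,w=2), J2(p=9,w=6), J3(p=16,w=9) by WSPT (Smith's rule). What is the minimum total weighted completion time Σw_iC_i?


WSPT order (by p/w): J2 → J3 → J1
  J2: C=9, w·C=6×9=54
  J3: C=25, w·C=9×25=225
  J1: C=37, w·C=2×37=74
Σ w·C = 353
= 353


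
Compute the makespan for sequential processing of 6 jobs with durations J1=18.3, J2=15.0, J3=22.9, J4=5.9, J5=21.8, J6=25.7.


Sequential makespan: sum all processing times
= 18.3 + 15.0 + 22.9 + 5.9 + 21.8 + 25.7
= 109.6 time units


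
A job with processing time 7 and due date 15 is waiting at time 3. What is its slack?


Slack = due - current_time - processing
= 15 - 3 - 7
= 5


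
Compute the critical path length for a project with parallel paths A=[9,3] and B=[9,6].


Path A: 9 + 3 = 12
Path B: 9 + 6 = 15
Critical path = longest = max(12, 15)
= 15 (Path B)


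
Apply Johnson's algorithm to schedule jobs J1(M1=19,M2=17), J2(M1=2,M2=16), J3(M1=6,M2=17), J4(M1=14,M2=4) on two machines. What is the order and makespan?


Johnson's rule:
Group 1 (M1≤M2, sort by M1): ['J2', 'J3']
Group 2 (M1>M2, sort desc M2): ['J1', 'J4']
Sequence: J2 → J3 → J1 → J4
Makespan calculation:
  J2: M1 done=2, M2 done=18
  J3: M1 done=8, M2 done=35
  J1: M1 done=27, M2 done=52
  J4: M1 done=41, M2 done=56
= Sequence: J2 → J3 → J1 → J4, Makespan: 56


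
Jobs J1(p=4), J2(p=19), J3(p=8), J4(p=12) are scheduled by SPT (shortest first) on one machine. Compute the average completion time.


SPT order: J1 → J3 → J4 → J2
Completion times:
  J1: C=4
  J3: C=12
  J4: C=24
  J2: C=43
Sum = 83, n = 4
Mean flow = 83/4
= 20.75


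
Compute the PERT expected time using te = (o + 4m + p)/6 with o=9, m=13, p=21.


te = (o + 4m + p) / 6
= (9 + 4×13 + 21) / 6
= (9 + 52 + 21) / 6
= 82 / 6
= 13.67


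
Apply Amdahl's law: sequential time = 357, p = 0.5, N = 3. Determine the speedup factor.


Amdahl's law: T_p = T × ((1-p) + p/N)
= 357 × ((1-0.5) + 0.5/3)
= 357 × (0.50 + 0.1667)
= 357 × 0.6667
= 238.00
Speedup = 357/238.00
= 1.50×


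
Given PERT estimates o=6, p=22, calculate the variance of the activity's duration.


σ² = ((p - o) / 6)² = (p - o)² / 36
= (22 - 6)² / 36
= 16² / 36
= 256 / 36
= 7.1111


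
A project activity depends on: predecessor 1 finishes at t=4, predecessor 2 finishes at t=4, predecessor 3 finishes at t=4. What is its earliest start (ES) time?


ES = max of all predecessor completion times
Predecessors: [4, 4, 4]
ES = max(4, 4, 4)
= 4


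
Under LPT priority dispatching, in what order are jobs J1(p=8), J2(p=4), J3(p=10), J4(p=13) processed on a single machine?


LPT: sort by longest processing time first
  J4: p=13
  J3: p=10
  J1: p=8
  J2: p=4
Order: J4 → J3 → J1 → J2


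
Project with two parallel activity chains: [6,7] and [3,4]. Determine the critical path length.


Path A: 6 + 7 = 13
Path B: 3 + 4 = 7
Critical path = longest = max(13, 7)
= 13 (Path A)


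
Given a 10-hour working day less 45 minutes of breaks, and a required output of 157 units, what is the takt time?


Available = 10×60 - 45 = 555 min
Takt time = 555 / 157
= 3.54 min/unit


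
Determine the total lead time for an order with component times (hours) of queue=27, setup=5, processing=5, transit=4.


Lead time = queue + setup + processing + transit
= 27 + 5 + 5 + 4
= 41 hours


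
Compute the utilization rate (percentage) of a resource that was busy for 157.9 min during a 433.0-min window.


Utilization = busy / total × 100
= 157.9 / 433.0 × 100
= 36.5%


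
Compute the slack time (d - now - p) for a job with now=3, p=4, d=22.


Slack = due - current_time - processing
= 22 - 3 - 4
= 15


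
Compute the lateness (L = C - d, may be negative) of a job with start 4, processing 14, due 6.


Completion = 4 + 14 = 18
Lateness = C - d = 18 - 6
= 12


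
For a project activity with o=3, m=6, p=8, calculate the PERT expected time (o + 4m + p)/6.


te = (o + 4m + p) / 6
= (3 + 4×6 + 8) / 6
= (3 + 24 + 8) / 6
= 35 / 6
= 5.83


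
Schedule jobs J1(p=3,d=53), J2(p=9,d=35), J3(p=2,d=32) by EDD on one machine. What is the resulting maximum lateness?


EDD order: J3 → J2 → J1
Completion and lateness:
  J3: C=2, d=32, L=2-32=-30
  J2: C=11, d=35, L=11-35=-24
  J1: C=14, d=53, L=14-53=-39
Lmax = max(-30, -24, -39)
= -24


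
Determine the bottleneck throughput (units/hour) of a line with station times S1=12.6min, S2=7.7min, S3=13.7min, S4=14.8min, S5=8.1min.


Bottleneck = longest station time
Station times: [12.6, 7.7, 13.7, 14.8, 8.1]
Max = 14.8 min
Rate = 60 / 14.8
= 4.05 units/hour (bottleneck: 14.8min)


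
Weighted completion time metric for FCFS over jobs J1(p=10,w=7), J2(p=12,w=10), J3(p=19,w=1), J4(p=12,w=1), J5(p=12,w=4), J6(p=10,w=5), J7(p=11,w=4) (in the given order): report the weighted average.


Completion times:
  J1: C=10, w×C=7×10=70
  J2: C=22, w×C=10×22=220
  J3: C=41, w×C=1×41=41
  J4: C=53, w×C=1×53=53
  J5: C=65, w×C=4×65=260
  J6: C=75, w×C=5×75=375
  J7: C=86, w×C=4×86=344
Sum w×C = 1363
Sum w = 32
Weighted avg = 1363/32
= 42.59


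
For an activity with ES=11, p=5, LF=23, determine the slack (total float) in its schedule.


EF = ES + duration = 11 + 5 = 16
LS = LF - duration = 23 - 5 = 18
Total Float = LF - EF = 23 - 16
(or LS - ES = 18 - 11)
= 7


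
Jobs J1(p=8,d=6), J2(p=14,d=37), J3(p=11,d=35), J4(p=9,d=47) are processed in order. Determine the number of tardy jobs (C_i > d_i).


Completion vs due date:
  J1: C=8, d=6 → TARDY
  J2: C=22, d=37 → on time
  J3: C=33, d=35 → on time
  J4: C=42, d=47 → on time
Tardy jobs: J1
Count = 1


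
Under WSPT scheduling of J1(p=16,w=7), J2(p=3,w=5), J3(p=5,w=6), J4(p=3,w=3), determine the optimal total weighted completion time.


WSPT order (by p/w): J2 → J3 → J4 → J1
  J2: C=3, w·C=5×3=15
  J3: C=8, w·C=6×8=48
  J4: C=11, w·C=3×11=33
  J1: C=27, w·C=7×27=189
Σ w·C = 285
= 285


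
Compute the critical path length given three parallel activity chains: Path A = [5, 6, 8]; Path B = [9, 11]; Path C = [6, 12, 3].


Path A: 5 + 6 + 8 = 19
Path B: 9 + 11 = 20
Path C: 6 + 12 + 3 = 21
Critical path = longest = max(19, 20, 21)
= 21 (Path C)


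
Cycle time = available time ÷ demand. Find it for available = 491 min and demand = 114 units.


Cycle time = available time / demand
= 491 / 114
= 4.31 min/unit


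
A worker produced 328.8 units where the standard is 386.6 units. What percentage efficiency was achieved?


Efficiency = (actual / standard) × 100
= (328.8 / 386.6) × 100
= 85.0%


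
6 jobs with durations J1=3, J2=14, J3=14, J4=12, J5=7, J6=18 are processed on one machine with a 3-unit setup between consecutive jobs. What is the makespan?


Makespan = Σ processing + (n-1) × setup
= (3 + 14 + 14 + 12 + 7 + 18) + (6-1)×3
= 68 + 15
= 83 time units


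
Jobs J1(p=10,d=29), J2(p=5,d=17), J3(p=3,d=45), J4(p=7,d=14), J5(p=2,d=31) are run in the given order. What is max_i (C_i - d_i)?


Lateness per job (L = C - d):
  J1: C=10, d=29, L=-19
  J2: C=15, d=17, L=-2
  J3: C=18, d=45, L=-27
  J4: C=25, d=14, L=11
  J5: C=27, d=31, L=-4
Lmax = max(-19, -2, -27, 11, -4)
= 11


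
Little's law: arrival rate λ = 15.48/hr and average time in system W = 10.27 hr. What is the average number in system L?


Little's law: L = λ × W
= 15.48 × 10.27
= 158.98


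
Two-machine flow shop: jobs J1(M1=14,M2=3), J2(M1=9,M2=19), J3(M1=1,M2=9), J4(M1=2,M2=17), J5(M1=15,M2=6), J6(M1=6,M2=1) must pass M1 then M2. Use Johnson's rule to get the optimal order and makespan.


Johnson's rule:
Group 1 (M1≤M2, sort by M1): ['J3', 'J4', 'J2']
Group 2 (M1>M2, sort desc M2): ['J5', 'J1', 'J6']
Sequence: J3 → J4 → J2 → J5 → J1 → J6
Makespan calculation:
  J3: M1 done=1, M2 done=10
  J4: M1 done=3, M2 done=27
  J2: M1 done=12, M2 done=46
  J5: M1 done=27, M2 done=52
  J1: M1 done=41, M2 done=55
  J6: M1 done=47, M2 done=56
= Sequence: J3 → J4 → J2 → J5 → J1 → J6, Makespan: 56


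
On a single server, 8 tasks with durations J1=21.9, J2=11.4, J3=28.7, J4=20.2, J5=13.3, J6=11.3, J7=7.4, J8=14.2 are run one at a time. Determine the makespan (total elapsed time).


Sequential makespan: sum all processing times
= 21.9 + 11.4 + 28.7 + 20.2 + 13.3 + 11.3 + 7.4 + 14.2
= 128.4 time units


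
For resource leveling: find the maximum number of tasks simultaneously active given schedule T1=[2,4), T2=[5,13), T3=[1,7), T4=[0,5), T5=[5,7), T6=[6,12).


Check each time point for overlaps:
  t=6: 4 tasks active (T2, T3, T5, T6)
Max concurrent = 4


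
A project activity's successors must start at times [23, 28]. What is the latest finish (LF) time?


LF = min of all successor start times
Successors start at: [23, 28]
LF = min(23, 28)
= 23


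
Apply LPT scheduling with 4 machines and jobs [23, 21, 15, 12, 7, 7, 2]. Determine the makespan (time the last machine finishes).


Jobs (LPT sorted): [23, 21, 15, 12, 7, 7, 2]
Machines: 4
  J=23 → Machine 1 (load: 0+23=23)
  J=21 → Machine 2 (load: 0+21=21)
  J=15 → Machine 3 (load: 0+15=15)
  J=12 → Machine 4 (load: 0+12=12)
  J=7 → Machine 4 (load: 12+7=19)
  J=7 → Machine 3 (load: 15+7=22)
  J=2 → Machine 4 (load: 19+2=21)
Machine loads: [23, 21, 22, 21]
Makespan = max = 23 time units


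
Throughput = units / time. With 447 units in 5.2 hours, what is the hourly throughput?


Throughput = units / time
= 447 / 5.2
= 86.0 units/hour


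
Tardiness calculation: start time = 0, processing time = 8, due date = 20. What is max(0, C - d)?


Completion = start + processing = 0 + 8 = 8
Tardiness = max(0, C - d) = max(0, 8 - 20)
= max(0, -12)
= 0


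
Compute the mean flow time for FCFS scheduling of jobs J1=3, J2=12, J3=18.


Completion times:
  J1: completes at 3
  J2: completes at 15
  J3: completes at 33
Sum = 51
Average = 51/3
= 17.00


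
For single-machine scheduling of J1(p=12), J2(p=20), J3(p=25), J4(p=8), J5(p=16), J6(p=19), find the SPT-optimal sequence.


SPT: sort by shortest processing time
  J4: p=8
  J1: p=12
  J5: p=16
  J6: p=19
  J2: p=20
  J3: p=25
Order: J4 → J1 → J5 → J6 → J2 → J3


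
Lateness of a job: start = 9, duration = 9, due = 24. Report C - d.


Completion = 9 + 9 = 18
Lateness = C - d = 18 - 24
= -6
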